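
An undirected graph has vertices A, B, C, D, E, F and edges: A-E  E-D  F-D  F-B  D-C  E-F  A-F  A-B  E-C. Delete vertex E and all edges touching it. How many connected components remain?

With E gone, the remaining components are: {A, B, C, D, F}.
That is 1 component.

1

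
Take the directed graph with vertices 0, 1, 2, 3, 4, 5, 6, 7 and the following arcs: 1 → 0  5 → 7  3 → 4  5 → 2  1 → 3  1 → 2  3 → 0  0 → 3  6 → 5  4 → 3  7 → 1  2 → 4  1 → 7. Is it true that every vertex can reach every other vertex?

No

There is no directed path from 2 to 6, so the graph is not strongly connected.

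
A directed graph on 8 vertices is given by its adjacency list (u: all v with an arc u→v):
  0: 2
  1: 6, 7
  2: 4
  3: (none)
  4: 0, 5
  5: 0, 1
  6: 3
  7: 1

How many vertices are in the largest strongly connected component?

4

{0, 2, 4, 5} are all mutually reachable — one SCC of size 4.
{1, 7} are all mutually reachable — one SCC of size 2.
{6} is an SCC by itself.
{3} is an SCC by itself.
The largest has 4 vertices.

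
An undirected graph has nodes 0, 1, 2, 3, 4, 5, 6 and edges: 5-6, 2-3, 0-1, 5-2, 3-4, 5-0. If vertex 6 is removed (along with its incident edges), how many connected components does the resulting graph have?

1

With 6 gone, the remaining components are: {0, 1, 2, 3, 4, 5}.
That is 1 component.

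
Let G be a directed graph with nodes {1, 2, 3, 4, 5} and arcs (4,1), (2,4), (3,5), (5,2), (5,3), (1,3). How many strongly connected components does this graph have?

1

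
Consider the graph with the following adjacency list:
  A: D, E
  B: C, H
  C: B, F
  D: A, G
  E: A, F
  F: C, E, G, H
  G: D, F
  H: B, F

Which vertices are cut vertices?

Removing F increases the component count from 1 to 2, so F is a cut vertex.
By contrast removing D leaves 1 component; it is not a cut vertex. No other vertex is a cut vertex either.

F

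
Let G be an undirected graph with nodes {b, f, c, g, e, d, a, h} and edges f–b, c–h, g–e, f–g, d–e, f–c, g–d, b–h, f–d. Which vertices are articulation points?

Removing f increases the component count from 2 to 3, so f is a cut vertex.
By contrast removing h leaves 2 components; it is not a cut vertex. No other vertex is a cut vertex either.

f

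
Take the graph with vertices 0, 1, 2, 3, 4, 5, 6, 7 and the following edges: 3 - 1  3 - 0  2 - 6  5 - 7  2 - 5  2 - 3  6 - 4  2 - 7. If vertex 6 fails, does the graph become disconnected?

Yes

Deleting 6 raises the number of components from 1 to 2, so 6 is a cut vertex.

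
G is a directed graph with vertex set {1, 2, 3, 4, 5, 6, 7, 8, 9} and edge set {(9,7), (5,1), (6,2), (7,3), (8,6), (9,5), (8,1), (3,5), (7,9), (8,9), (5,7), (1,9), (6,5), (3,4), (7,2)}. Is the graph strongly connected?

No

There is no directed path from 2 to 8, so the graph is not strongly connected.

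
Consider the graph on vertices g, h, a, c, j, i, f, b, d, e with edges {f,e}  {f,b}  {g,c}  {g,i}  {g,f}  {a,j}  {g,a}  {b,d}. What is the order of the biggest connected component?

h is isolated — a component by itself.
Starting from a we can reach a, b, c, d, e, f, g, i, j. That is one component of size 9.
The largest has 9 vertices.

9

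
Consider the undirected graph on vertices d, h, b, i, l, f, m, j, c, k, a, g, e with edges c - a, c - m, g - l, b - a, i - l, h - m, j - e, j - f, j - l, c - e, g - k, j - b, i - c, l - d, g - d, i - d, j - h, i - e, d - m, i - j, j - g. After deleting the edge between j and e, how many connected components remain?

j and e are still connected via j-i-e, so the component count stays at 1.

1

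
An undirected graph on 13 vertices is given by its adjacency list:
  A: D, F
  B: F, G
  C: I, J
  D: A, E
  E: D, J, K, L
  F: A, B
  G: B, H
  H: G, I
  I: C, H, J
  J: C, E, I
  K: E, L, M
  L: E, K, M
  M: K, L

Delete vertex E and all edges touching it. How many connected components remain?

With E gone, the remaining components are: {K, L, M}; {A, B, C, D, F, G, H, I, J}.
That is 2 components.

2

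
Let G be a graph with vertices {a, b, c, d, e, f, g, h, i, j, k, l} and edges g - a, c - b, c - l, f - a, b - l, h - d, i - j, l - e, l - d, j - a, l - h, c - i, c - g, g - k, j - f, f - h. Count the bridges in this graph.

The edges on the cycle c-i-j-f-a-g-c are not bridges since each lies on that cycle.
But removing k - g disconnects k from g; removing e - l disconnects e from l — these are bridges.
That makes 2 bridges.

2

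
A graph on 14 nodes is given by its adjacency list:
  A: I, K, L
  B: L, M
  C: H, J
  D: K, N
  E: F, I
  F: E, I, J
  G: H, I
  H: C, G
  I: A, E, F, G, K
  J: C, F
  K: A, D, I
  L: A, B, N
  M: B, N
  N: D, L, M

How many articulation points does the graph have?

1

Removing I increases the component count from 1 to 2, so I is a cut vertex.
By contrast removing J leaves 1 component; it is not a cut vertex. No other vertex is a cut vertex either.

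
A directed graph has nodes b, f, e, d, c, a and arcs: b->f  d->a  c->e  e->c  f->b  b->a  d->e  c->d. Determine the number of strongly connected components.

3

{c, d, e} are all mutually reachable — one SCC of size 3.
{b, f} are all mutually reachable — one SCC of size 2.
{a} is an SCC by itself.
That gives 3 strongly connected components.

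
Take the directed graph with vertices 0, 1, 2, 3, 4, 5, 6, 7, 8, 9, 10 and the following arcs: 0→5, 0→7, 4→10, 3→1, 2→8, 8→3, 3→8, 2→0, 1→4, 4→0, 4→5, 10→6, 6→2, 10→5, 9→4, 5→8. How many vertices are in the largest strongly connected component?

{0, 1, 2, 3, 4, 5, 6, 8, 10} are all mutually reachable — one SCC of size 9.
{7} is an SCC by itself.
{9} is an SCC by itself.
The largest has 9 vertices.

9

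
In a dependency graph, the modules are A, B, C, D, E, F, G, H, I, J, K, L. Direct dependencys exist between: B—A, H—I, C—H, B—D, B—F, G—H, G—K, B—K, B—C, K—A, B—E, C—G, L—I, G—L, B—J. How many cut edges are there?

The edges on the cycle B-C-G-K-A-B are not bridges since each lies on that cycle.
But removing E—B disconnects E from B; removing B—J disconnects B from J; removing F—B disconnects F from B; removing D—B disconnects D from B — these are bridges.
That makes 4 bridges.

4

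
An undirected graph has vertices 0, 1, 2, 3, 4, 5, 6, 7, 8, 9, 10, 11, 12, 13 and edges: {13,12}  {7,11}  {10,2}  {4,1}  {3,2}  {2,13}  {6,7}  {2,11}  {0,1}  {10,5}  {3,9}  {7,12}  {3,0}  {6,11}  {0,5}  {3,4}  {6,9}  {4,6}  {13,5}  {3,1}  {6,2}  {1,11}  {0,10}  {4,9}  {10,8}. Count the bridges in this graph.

1

The edges on the cycle 3-4-6-2-13-5-0-3 are not bridges since each lies on that cycle.
But removing 10–8 disconnects 10 from 8 — this is a bridge.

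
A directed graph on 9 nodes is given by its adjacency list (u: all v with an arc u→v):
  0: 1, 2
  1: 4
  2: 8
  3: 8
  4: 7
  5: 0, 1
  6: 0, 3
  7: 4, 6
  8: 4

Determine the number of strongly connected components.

2

{0, 1, 2, 3, 4, 6, 7, 8} are all mutually reachable — one SCC of size 8.
{5} is an SCC by itself.
That gives 2 strongly connected components.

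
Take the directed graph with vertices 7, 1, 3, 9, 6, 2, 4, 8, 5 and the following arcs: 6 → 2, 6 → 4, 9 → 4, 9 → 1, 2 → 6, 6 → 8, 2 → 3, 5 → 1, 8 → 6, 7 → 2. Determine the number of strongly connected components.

7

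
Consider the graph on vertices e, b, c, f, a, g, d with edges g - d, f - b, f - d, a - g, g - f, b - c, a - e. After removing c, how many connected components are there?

1

With c gone, the remaining components are: {a, b, d, e, f, g}.
That is 1 component.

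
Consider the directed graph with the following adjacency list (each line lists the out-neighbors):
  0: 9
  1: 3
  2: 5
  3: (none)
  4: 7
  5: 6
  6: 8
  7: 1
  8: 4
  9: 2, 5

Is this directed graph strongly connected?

There is no directed path from 1 to 8, so the graph is not strongly connected.

No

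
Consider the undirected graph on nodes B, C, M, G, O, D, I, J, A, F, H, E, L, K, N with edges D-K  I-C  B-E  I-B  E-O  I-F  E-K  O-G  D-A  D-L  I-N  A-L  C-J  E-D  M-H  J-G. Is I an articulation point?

Yes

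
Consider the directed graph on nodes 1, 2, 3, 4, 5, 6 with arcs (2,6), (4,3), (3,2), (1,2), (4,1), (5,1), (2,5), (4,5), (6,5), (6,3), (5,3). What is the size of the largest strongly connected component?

{1, 2, 3, 5, 6} are all mutually reachable — one SCC of size 5.
{4} is an SCC by itself.
The largest has 5 vertices.

5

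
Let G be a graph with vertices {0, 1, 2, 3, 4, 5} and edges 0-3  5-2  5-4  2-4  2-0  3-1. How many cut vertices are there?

3

Removing 0 increases the component count from 1 to 2, so 0 is a cut vertex.
Removing 2 increases the component count from 1 to 2, so 2 is a cut vertex.
Removing 3 increases the component count from 1 to 2, so 3 is a cut vertex.
By contrast removing 5 leaves 1 component; it is not a cut vertex. No other vertex is a cut vertex either.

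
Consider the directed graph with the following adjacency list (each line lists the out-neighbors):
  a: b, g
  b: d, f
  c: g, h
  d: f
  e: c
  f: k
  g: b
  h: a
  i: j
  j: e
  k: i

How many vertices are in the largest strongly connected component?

{a, b, c, d, e, f, g, h, i, j, k} are all mutually reachable — one SCC of size 11.
The largest has 11 vertices.

11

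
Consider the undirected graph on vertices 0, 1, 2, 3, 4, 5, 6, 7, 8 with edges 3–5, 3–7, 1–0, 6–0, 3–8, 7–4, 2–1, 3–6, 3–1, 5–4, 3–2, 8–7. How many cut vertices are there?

1

Removing 3 increases the component count from 1 to 2, so 3 is a cut vertex.
By contrast removing 0 leaves 1 component; it is not a cut vertex. No other vertex is a cut vertex either.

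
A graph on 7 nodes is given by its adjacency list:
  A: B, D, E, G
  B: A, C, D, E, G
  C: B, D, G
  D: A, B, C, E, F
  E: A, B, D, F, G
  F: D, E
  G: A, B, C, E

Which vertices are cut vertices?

Removing G, for instance, still leaves 1 component. No single vertex removal increases the component count — the graph has no articulation points.

none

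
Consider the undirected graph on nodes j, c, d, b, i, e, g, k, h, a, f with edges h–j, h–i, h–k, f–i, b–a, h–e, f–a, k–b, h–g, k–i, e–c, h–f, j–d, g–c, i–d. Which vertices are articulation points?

Removing h increases the component count from 1 to 2, so h is a cut vertex.
By contrast removing f leaves 1 component; it is not a cut vertex. No other vertex is a cut vertex either.

h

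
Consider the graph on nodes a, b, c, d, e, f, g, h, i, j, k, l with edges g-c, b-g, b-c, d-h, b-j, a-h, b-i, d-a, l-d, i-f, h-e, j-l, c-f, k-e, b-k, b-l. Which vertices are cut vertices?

b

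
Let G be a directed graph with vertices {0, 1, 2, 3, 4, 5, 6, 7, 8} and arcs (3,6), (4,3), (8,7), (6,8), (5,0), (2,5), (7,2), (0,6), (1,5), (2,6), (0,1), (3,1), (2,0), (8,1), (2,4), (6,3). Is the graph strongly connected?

Yes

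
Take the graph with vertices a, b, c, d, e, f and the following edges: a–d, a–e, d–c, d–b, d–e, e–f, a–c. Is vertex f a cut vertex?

No

Deleting f leaves 1 component (was 1), so f is not a cut vertex.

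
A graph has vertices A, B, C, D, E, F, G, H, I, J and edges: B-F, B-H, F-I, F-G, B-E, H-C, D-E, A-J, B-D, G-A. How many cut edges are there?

7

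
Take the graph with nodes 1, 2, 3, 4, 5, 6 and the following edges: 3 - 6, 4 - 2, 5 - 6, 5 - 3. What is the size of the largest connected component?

1 is isolated — a component by itself.
Starting from 2 we can reach 2, 4. That is one component of size 2.
Starting from 3 we can reach 3, 5, 6. That is one component of size 3.
The largest has 3 vertices.

3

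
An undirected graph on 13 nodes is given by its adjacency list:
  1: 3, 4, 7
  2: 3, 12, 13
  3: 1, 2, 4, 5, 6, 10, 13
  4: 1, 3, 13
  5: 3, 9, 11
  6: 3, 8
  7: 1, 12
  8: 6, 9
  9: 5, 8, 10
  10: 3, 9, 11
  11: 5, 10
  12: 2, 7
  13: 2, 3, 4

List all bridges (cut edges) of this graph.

none

The edges on the cycle 3-10-11-5-3 are not bridges since each lies on that cycle.
Every edge lies on some cycle, so there are no bridges.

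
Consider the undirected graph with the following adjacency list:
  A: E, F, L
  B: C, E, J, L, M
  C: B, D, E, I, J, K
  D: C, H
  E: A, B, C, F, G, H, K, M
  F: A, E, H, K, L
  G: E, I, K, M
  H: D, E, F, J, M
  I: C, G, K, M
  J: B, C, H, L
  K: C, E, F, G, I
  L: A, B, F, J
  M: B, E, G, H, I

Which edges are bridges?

none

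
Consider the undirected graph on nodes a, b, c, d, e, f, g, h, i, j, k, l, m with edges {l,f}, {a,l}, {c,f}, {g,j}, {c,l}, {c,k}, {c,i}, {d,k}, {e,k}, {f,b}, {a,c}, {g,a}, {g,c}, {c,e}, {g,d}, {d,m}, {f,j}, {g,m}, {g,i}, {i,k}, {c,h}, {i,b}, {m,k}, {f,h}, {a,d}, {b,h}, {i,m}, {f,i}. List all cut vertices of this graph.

none

Removing f, for instance, still leaves 1 component. No single vertex removal increases the component count — the graph has no articulation points.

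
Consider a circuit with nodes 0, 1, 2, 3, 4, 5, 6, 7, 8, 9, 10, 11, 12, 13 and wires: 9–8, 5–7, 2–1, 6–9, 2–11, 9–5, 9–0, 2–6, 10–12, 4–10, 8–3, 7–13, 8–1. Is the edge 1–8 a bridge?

After removing 1–8, the path 1-2-6-9-8 still connects them, so the edge is not a bridge.

No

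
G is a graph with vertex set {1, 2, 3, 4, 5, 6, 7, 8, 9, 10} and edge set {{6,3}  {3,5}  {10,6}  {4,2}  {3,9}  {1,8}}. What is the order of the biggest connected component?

5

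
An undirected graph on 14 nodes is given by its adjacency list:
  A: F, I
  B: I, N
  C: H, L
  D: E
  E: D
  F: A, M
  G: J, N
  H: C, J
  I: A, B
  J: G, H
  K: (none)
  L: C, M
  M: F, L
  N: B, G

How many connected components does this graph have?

3

K is isolated — a component by itself.
Starting from D we can reach D, E. That is one component of size 2.
Starting from A we can reach A, B, C, F, G, H, I, J, L, M, N. That is one component of size 11.
Total: 3 components.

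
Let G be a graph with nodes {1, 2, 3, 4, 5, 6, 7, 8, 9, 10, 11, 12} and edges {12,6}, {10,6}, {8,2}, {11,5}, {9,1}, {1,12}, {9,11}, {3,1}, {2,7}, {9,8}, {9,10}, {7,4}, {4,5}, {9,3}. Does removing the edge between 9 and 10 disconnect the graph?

After removing 9—10, the path 9-1-12-6-10 still connects them, so the edge is not a bridge.

No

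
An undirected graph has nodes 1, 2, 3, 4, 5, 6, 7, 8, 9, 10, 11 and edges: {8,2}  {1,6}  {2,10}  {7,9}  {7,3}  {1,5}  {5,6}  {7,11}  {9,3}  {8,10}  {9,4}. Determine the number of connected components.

Starting from 1 we can reach 1, 5, 6. That is one component of size 3.
Starting from 2 we can reach 2, 8, 10. That is one component of size 3.
Starting from 3 we can reach 3, 4, 7, 9, 11. That is one component of size 5.
Total: 3 components.

3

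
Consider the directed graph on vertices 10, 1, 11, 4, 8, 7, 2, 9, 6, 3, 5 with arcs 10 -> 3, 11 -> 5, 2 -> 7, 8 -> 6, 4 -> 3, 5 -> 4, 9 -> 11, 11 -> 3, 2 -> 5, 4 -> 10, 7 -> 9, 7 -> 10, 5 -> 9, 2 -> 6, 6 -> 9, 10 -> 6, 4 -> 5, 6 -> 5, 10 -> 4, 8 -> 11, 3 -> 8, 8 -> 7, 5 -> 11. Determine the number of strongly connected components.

3

{3, 4, 5, 6, 7, 8, 9, 10, 11} are all mutually reachable — one SCC of size 9.
{1} is an SCC by itself.
{2} is an SCC by itself.
That gives 3 strongly connected components.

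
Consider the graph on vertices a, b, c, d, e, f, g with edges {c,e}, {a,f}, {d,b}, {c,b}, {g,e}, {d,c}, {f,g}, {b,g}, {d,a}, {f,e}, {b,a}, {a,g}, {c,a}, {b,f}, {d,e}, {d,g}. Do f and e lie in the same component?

Yes

From f we can reach a, b, c, d, e, f, g, which includes e.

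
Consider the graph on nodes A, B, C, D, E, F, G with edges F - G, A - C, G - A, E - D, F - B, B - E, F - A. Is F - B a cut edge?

Yes

Removing F - B leaves no path between F and B: the component count goes from 1 to 2. So it is a bridge.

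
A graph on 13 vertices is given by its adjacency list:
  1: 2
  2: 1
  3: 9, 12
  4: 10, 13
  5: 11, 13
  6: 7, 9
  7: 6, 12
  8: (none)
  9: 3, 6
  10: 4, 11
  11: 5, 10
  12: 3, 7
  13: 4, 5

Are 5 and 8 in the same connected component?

No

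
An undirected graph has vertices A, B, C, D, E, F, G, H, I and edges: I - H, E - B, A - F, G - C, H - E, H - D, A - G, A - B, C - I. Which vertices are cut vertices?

A, H

Removing A increases the component count from 1 to 2, so A is a cut vertex.
Removing H increases the component count from 1 to 2, so H is a cut vertex.
By contrast removing G leaves 1 component; it is not a cut vertex. No other vertex is a cut vertex either.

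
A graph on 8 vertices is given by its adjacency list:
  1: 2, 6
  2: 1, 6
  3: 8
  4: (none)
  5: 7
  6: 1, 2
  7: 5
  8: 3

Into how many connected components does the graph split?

4

4 is isolated — a component by itself.
Starting from 3 we can reach 3, 8. That is one component of size 2.
Starting from 5 we can reach 5, 7. That is one component of size 2.
Starting from 1 we can reach 1, 2, 6. That is one component of size 3.
Total: 4 components.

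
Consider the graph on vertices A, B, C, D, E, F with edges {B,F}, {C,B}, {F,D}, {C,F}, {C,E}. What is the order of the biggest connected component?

5

A is isolated — a component by itself.
Starting from B we can reach B, C, D, E, F. That is one component of size 5.
The largest has 5 vertices.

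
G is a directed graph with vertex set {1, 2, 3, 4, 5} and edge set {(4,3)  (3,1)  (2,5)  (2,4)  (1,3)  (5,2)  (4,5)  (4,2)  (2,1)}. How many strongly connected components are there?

2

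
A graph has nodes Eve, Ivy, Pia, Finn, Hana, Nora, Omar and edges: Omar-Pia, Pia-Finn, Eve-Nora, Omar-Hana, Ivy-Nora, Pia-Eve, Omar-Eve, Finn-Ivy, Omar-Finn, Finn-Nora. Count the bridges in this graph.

1

The edges on the cycle Finn-Ivy-Nora-Finn are not bridges since each lies on that cycle.
But removing Hana-Omar disconnects Hana from Omar — this is a bridge.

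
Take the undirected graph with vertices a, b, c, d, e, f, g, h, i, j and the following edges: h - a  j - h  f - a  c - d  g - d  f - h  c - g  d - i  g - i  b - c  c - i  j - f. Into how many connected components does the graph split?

3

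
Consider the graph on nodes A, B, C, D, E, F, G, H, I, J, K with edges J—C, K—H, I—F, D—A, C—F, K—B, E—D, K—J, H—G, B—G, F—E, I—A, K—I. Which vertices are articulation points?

K

Removing K increases the component count from 1 to 2, so K is a cut vertex.
By contrast removing C leaves 1 component; it is not a cut vertex. No other vertex is a cut vertex either.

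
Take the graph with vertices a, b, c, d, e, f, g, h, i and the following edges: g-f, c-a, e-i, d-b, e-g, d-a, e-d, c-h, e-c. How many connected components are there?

Starting from a we can reach a, b, c, d, e, f, g, h, i. That is one component of size 9.
Total: 1 component.

1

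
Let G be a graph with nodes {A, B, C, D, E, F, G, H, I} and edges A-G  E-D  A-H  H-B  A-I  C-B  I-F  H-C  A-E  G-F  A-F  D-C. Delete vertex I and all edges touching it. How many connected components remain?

With I gone, the remaining components are: {A, B, C, D, E, F, G, H}.
That is 1 component.

1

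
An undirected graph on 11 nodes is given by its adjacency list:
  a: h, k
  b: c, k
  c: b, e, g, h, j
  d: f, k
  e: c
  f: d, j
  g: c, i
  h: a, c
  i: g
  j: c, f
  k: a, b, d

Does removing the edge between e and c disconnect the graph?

Yes

Removing e-c leaves no path between e and c: the component count goes from 1 to 2. So it is a bridge.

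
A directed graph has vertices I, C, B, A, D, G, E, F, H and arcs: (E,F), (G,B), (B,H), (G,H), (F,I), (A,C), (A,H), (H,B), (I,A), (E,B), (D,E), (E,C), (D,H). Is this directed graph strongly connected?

There is no directed path from B to D, so the graph is not strongly connected.

No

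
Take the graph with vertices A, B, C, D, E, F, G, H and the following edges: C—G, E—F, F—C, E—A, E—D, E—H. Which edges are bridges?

A-E, C-F, C-G, D-E, E-F, E-H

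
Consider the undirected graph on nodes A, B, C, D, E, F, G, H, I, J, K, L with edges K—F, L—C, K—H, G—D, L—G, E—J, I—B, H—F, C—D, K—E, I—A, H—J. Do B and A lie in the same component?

Yes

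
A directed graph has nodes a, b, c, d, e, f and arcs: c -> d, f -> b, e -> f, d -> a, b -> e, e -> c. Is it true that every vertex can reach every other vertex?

No

There is no directed path from d to e, so the graph is not strongly connected.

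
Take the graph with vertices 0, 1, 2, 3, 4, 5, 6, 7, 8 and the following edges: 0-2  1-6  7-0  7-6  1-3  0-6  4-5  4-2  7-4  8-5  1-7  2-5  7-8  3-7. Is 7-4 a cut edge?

After removing 7-4, the path 7-8-5-4 still connects them, so the edge is not a bridge.

No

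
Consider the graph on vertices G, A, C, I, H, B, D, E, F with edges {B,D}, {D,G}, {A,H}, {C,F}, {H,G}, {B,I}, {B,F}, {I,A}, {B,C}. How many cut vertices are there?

1

Removing B increases the component count from 2 to 3, so B is a cut vertex.
By contrast removing A leaves 2 components; it is not a cut vertex. No other vertex is a cut vertex either.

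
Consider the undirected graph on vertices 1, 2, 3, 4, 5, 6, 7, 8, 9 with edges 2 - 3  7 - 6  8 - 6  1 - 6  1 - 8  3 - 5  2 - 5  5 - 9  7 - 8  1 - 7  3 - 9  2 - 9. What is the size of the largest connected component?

4 is isolated — a component by itself.
Starting from 1 we can reach 1, 6, 7, 8. That is one component of size 4.
Starting from 2 we can reach 2, 3, 5, 9. That is one component of size 4.
The largest has 4 vertices.

4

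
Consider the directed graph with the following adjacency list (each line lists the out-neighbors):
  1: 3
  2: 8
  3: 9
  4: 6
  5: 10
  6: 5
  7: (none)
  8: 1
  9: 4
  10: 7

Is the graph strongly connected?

No

There is no directed path from 1 to 2, so the graph is not strongly connected.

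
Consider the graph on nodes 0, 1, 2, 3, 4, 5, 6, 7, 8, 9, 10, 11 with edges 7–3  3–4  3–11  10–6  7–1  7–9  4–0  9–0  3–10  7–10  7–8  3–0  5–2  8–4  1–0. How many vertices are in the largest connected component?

Starting from 2 we can reach 2, 5. That is one component of size 2.
Starting from 0 we can reach 0, 1, 3, 4, 6, 7, 8, 9, 10, 11. That is one component of size 10.
The largest has 10 vertices.

10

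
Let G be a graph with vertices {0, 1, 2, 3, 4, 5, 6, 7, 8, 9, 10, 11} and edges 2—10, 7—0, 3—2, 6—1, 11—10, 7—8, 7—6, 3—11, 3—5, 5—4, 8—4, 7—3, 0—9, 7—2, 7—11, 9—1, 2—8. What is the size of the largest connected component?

12

Starting from 0 we can reach 0, 1, 2, 3, 4, 5, 6, 7, 8, 9, 10, 11. That is one component of size 12.
The largest has 12 vertices.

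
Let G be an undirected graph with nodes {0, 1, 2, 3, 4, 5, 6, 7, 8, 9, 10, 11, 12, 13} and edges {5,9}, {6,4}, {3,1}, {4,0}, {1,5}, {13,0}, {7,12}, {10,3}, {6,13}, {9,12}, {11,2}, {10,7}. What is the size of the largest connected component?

8 is isolated — a component by itself.
Starting from 2 we can reach 2, 11. That is one component of size 2.
Starting from 0 we can reach 0, 4, 6, 13. That is one component of size 4.
Starting from 1 we can reach 1, 3, 5, 7, 9, 10, 12. That is one component of size 7.
The largest has 7 vertices.

7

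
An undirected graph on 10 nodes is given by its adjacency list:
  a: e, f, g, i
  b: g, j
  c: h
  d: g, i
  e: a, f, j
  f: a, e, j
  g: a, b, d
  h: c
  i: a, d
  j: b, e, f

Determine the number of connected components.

Starting from c we can reach c, h. That is one component of size 2.
Starting from a we can reach a, b, d, e, f, g, i, j. That is one component of size 8.
Total: 2 components.

2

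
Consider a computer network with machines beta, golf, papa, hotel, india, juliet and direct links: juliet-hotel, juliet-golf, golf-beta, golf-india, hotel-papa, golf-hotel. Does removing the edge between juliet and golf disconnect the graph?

No

After removing juliet-golf, the path juliet-hotel-golf still connects them, so the edge is not a bridge.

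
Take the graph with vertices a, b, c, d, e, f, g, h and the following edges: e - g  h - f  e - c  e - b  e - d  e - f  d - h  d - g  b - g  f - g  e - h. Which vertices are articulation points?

Removing e increases the component count from 2 to 3, so e is a cut vertex.
By contrast removing f leaves 2 components; it is not a cut vertex. No other vertex is a cut vertex either.

e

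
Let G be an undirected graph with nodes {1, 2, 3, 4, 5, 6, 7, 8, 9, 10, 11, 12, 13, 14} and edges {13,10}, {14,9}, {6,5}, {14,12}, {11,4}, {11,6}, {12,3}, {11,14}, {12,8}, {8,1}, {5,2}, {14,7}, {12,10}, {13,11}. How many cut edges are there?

The edges on the cycle 13-11-14-12-10-13 are not bridges since each lies on that cycle.
But removing 9–14 disconnects 9 from 14; removing 14–7 disconnects 14 from 7; removing 3–12 disconnects 3 from 12; removing 6–5 disconnects 6 from 5 — these are bridges.
In total 9 edges are bridges.

9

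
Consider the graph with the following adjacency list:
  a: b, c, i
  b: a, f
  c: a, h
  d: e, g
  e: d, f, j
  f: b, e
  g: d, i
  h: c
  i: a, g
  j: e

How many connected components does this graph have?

1

Starting from a we can reach a, b, c, d, e, f, g, h, i, j. That is one component of size 10.
Total: 1 component.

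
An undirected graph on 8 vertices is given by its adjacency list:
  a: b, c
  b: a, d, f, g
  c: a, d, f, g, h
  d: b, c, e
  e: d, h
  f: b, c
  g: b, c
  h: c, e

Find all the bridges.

none

The edges on the cycle c-h-e-d-c are not bridges since each lies on that cycle.
Every edge lies on some cycle, so there are no bridges.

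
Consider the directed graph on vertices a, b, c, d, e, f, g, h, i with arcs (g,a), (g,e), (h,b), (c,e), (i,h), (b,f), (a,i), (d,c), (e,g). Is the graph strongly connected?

No

There is no directed path from f to g, so the graph is not strongly connected.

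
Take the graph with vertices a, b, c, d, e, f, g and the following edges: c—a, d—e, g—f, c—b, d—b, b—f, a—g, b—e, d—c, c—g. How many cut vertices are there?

Removing a, for instance, still leaves 1 component. No single vertex removal increases the component count — the graph has no articulation points.

0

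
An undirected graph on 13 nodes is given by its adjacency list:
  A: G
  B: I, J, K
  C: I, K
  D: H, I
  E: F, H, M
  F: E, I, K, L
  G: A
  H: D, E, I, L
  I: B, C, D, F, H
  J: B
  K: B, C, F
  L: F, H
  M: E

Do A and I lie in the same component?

No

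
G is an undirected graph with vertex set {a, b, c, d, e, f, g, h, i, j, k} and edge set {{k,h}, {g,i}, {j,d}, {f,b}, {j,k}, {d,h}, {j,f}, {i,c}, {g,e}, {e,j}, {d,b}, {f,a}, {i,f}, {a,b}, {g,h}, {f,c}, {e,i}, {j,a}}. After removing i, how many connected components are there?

1

With i gone, the remaining components are: {a, b, c, d, e, f, g, h, j, k}.
That is 1 component.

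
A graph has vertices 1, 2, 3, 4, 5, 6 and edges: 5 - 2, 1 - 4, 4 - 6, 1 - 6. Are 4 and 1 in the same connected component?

Yes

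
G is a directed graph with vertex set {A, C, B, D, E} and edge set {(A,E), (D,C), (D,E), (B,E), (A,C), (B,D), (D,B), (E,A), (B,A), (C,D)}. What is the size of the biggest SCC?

{A, B, C, D, E} are all mutually reachable — one SCC of size 5.
The largest has 5 vertices.

5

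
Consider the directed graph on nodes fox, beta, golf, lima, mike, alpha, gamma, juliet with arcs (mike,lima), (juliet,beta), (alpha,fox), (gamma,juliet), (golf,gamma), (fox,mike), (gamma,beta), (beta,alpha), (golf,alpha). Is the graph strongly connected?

There is no directed path from alpha to beta, so the graph is not strongly connected.

No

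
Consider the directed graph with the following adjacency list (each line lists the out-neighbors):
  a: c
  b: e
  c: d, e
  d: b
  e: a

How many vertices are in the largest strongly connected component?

{a, b, c, d, e} are all mutually reachable — one SCC of size 5.
The largest has 5 vertices.

5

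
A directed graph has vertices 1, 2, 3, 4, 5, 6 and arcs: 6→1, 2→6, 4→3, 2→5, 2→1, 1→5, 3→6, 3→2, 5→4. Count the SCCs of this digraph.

{1, 2, 3, 4, 5, 6} are all mutually reachable — one SCC of size 6.
That gives 1 strongly connected component.

1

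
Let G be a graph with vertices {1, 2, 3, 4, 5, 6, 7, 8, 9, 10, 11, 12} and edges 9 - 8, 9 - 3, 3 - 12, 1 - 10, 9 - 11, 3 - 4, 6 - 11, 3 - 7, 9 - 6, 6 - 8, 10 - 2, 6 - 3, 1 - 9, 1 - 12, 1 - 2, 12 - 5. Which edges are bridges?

12-5, 3-4, 3-7

The edges on the cycle 9-6-8-9 are not bridges since each lies on that cycle.
But removing 5 - 12 disconnects 5 from 12; removing 3 - 7 disconnects 3 from 7; removing 4 - 3 disconnects 4 from 3 — these are bridges.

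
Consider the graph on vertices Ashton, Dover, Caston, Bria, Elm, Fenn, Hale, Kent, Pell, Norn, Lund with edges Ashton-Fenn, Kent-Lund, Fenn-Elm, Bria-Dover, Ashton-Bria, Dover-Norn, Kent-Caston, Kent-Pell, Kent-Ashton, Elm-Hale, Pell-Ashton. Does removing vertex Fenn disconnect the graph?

Deleting Fenn raises the number of components from 1 to 2, so Fenn is a cut vertex.

Yes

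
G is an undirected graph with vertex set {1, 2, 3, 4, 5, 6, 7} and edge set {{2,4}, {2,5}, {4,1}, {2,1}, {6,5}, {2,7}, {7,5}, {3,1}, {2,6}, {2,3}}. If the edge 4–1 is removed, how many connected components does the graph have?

1

4 and 1 are still connected via 4-2-1, so the component count stays at 1.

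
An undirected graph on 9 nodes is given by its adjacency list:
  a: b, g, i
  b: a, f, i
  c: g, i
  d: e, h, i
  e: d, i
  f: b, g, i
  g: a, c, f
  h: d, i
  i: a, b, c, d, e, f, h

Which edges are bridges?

none

The edges on the cycle i-a-b-i are not bridges since each lies on that cycle.
Every edge lies on some cycle, so there are no bridges.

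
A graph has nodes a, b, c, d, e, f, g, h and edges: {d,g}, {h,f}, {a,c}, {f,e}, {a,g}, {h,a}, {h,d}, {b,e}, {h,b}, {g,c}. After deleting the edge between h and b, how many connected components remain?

h and b are still connected via h-f-e-b, so the component count stays at 1.

1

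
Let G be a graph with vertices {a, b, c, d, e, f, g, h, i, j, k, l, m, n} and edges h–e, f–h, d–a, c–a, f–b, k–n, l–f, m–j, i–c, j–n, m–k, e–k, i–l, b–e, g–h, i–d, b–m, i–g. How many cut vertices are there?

1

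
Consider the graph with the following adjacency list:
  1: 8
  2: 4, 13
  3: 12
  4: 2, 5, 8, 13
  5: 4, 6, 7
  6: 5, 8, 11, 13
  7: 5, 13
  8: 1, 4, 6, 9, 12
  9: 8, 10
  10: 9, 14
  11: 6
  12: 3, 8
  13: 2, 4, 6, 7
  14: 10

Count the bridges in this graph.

7

The edges on the cycle 4-5-6-13-4 are not bridges since each lies on that cycle.
But removing 9-10 disconnects 9 from 10; removing 12-8 disconnects 12 from 8; removing 1-8 disconnects 1 from 8; removing 9-8 disconnects 9 from 8 — these are bridges.
In total 7 edges are bridges.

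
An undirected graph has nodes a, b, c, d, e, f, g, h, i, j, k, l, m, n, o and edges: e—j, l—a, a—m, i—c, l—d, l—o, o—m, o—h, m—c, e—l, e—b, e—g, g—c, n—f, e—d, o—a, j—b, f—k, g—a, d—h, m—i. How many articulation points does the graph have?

Removing e increases the component count from 2 to 3, so e is a cut vertex.
Removing f increases the component count from 2 to 3, so f is a cut vertex.
By contrast removing o leaves 2 components; it is not a cut vertex. No other vertex is a cut vertex either.

2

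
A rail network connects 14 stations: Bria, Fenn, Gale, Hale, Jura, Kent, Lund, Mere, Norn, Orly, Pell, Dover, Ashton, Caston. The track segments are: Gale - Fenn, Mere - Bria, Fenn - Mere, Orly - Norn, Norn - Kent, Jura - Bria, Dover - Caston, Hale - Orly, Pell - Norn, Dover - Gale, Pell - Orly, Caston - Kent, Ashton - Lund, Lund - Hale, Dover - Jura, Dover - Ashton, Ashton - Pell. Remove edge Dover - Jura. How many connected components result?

Dover and Jura are still connected via Dover-Gale-Fenn-Mere-Bria-Jura, so the component count stays at 1.

1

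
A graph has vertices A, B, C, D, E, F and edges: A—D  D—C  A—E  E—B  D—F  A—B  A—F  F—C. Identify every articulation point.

Removing A increases the component count from 1 to 2, so A is a cut vertex.
By contrast removing C leaves 1 component; it is not a cut vertex. No other vertex is a cut vertex either.

A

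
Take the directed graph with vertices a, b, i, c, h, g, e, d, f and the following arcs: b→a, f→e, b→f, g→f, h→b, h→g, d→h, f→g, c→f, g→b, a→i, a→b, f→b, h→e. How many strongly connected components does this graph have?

{a, b, f, g} are all mutually reachable — one SCC of size 4.
{i} is an SCC by itself.
{c} is an SCC by itself.
{e} is an SCC by itself.
{d} is an SCC by itself.
(and 1 more singleton SCC)
That gives 6 strongly connected components.

6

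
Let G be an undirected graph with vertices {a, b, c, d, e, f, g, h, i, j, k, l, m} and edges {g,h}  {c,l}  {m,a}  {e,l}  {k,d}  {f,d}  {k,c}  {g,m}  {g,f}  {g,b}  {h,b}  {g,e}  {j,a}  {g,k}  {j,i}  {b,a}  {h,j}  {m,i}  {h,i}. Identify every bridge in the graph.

The edges on the cycle g-f-d-k-g are not bridges since each lies on that cycle.
Every edge lies on some cycle, so there are no bridges.

none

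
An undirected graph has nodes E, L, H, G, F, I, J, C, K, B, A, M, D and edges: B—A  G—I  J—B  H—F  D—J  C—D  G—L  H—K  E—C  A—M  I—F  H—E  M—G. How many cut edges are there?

2

The edges on the cycle H-E-C-D-J-B-A-M-G-I-F-H are not bridges since each lies on that cycle.
But removing G—L disconnects G from L; removing H—K disconnects H from K — these are bridges.
That makes 2 bridges.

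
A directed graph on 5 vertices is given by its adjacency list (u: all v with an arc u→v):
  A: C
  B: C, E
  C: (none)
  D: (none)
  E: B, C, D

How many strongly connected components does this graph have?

4

{B, E} are all mutually reachable — one SCC of size 2.
{C} is an SCC by itself.
{A} is an SCC by itself.
{D} is an SCC by itself.
That gives 4 strongly connected components.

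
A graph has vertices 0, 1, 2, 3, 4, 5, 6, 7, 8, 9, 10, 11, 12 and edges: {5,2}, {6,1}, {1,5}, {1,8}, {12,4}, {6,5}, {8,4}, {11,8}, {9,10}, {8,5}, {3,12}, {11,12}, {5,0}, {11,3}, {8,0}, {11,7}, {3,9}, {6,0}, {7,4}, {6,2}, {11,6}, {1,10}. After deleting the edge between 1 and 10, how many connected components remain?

1

1 and 10 are still connected via 1-6-11-3-9-10, so the component count stays at 1.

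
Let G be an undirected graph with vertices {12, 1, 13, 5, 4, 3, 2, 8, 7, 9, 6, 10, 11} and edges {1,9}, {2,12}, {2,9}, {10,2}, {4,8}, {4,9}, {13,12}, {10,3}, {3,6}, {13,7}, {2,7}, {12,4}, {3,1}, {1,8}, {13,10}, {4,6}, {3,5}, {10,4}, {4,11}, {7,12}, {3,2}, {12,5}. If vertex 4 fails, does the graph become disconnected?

Deleting 4 raises the number of components from 1 to 2, so 4 is a cut vertex.

Yes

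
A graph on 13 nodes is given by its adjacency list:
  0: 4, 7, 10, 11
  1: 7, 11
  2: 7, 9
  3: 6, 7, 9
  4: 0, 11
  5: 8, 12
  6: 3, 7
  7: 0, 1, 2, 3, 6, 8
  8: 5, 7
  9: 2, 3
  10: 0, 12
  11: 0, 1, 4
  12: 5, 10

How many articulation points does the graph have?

Removing 7 increases the component count from 1 to 2, so 7 is a cut vertex.
By contrast removing 10 leaves 1 component; it is not a cut vertex. No other vertex is a cut vertex either.

1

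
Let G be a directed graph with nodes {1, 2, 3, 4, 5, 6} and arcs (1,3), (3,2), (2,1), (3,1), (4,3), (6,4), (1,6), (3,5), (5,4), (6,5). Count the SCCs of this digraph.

{1, 2, 3, 4, 5, 6} are all mutually reachable — one SCC of size 6.
That gives 1 strongly connected component.

1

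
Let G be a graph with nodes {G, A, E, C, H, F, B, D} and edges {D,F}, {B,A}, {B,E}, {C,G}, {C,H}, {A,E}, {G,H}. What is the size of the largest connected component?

3

Starting from D we can reach D, F. That is one component of size 2.
Starting from A we can reach A, B, E. That is one component of size 3.
Starting from C we can reach C, G, H. That is one component of size 3.
The largest has 3 vertices.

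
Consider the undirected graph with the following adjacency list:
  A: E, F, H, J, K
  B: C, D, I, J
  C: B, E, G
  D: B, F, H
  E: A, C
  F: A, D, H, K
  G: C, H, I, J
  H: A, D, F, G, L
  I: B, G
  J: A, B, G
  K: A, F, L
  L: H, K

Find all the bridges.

The edges on the cycle H-L-K-F-A-H are not bridges since each lies on that cycle.
Every edge lies on some cycle, so there are no bridges.

none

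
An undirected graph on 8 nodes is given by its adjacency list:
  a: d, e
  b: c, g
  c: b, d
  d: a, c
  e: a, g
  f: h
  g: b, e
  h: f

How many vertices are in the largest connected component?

6

Starting from f we can reach f, h. That is one component of size 2.
Starting from a we can reach a, b, c, d, e, g. That is one component of size 6.
The largest has 6 vertices.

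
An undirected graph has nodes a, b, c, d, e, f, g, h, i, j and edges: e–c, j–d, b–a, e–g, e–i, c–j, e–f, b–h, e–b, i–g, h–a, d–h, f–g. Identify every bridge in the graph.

none

The edges on the cycle e-f-g-e are not bridges since each lies on that cycle.
Every edge lies on some cycle, so there are no bridges.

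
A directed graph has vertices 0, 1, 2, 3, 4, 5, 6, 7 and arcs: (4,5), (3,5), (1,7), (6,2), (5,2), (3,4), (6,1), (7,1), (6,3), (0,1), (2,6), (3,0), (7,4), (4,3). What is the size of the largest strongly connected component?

{0, 1, 2, 3, 4, 5, 6, 7} are all mutually reachable — one SCC of size 8.
The largest has 8 vertices.

8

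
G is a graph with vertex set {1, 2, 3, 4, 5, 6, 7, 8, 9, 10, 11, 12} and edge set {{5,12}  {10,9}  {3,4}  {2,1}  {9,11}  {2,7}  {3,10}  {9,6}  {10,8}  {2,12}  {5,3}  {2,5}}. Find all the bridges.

The edges on the cycle 2-5-12-2 are not bridges since each lies on that cycle.
But removing 10-9 disconnects 10 from 9; removing 2-7 disconnects 2 from 7; removing 9-11 disconnects 9 from 11; removing 4-3 disconnects 4 from 3 — these are bridges.
In total 9 edges are bridges.

1-2, 10-3, 10-8, 10-9, 11-9, 2-7, 3-4, 3-5, 6-9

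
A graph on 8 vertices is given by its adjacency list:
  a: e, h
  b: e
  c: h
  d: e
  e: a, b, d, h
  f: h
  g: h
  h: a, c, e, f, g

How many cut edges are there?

5

The edges on the cycle e-h-a-e are not bridges since each lies on that cycle.
But removing h-g disconnects h from g; removing h-c disconnects h from c; removing d-e disconnects d from e; removing h-f disconnects h from f — these are bridges.
In total 5 edges are bridges.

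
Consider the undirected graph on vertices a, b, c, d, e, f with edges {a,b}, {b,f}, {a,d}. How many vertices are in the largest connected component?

4

e is isolated — a component by itself.
c is isolated — a component by itself.
Starting from a we can reach a, b, d, f. That is one component of size 4.
The largest has 4 vertices.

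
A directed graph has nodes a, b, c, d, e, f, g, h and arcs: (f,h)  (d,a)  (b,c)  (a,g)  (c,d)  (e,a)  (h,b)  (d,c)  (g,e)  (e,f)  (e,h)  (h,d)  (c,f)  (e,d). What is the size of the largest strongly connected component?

8

{a, b, c, d, e, f, g, h} are all mutually reachable — one SCC of size 8.
The largest has 8 vertices.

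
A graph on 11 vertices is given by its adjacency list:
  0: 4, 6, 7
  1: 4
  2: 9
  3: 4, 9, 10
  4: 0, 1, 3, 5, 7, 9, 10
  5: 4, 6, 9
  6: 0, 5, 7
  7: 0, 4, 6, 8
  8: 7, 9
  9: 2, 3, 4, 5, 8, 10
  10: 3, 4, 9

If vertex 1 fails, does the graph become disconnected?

No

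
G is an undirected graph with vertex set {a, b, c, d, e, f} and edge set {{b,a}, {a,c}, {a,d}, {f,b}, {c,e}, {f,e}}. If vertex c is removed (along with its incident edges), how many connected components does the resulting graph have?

1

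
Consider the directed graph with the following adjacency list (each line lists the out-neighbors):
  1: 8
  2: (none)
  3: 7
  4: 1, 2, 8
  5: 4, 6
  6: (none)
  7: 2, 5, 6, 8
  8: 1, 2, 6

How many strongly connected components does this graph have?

{1, 8} are all mutually reachable — one SCC of size 2.
{6} is an SCC by itself.
{3} is an SCC by itself.
{2} is an SCC by itself.
{5} is an SCC by itself.
(and 2 more singleton SCCs)
That gives 7 strongly connected components.

7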